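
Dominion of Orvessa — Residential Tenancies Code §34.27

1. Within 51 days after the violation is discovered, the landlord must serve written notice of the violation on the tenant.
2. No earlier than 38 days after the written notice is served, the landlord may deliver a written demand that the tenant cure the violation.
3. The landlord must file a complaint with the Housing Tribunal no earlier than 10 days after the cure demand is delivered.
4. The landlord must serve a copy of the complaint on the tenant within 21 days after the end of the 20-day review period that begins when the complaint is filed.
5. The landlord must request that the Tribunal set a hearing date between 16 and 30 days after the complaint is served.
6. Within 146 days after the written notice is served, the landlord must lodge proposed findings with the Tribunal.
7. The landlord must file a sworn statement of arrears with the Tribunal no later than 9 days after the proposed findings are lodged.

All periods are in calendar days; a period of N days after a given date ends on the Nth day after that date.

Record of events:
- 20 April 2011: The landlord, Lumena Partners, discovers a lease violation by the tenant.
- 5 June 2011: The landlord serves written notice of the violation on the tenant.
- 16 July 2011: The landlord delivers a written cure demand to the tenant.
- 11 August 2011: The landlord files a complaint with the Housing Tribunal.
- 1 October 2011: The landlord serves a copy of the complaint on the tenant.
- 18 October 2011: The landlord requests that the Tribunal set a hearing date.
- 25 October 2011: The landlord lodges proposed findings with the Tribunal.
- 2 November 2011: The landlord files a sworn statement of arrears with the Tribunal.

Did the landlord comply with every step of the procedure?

No

Step 1: 51 days after 20 April 2011 (when the violation is discovered) is 10 June 2011; completed 5 June 2011, before the deadline.
Step 2: the earliest permitted date is 38 days after 5 June 2011 (when the written notice is served), i.e. 13 July 2011; done 16 July 2011, after the minimum wait.
Step 3: the earliest permitted date is 10 days after 16 July 2011 (when the cure demand is delivered), i.e. 26 July 2011; 11 August 2011 is on or after that date.
Step 4: 21 days after 31 August 2011 (end of the 20-day review period, which began when the complaint is filed on 11 August 2011) is 21 September 2011; 1 October 2011 misses that deadline by 10 days.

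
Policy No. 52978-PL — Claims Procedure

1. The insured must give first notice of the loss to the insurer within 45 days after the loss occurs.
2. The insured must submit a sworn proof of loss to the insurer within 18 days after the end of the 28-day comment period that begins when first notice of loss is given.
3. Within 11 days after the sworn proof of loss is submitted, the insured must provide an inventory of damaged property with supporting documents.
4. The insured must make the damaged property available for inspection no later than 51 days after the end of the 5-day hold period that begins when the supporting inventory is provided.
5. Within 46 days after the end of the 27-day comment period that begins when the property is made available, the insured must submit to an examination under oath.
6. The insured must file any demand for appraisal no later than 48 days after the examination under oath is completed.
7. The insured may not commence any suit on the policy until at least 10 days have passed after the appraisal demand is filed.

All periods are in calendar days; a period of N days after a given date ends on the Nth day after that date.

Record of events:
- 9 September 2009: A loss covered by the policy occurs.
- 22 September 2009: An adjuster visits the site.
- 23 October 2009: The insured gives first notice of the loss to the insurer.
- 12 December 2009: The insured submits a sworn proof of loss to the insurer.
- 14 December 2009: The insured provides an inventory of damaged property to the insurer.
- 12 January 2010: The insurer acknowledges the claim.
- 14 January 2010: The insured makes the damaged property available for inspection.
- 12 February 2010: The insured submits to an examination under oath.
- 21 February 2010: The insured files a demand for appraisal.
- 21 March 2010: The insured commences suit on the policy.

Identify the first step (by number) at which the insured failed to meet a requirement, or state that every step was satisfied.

Step 1 — counting 45 days from 9 September 2009 (when the loss occurs) gives a deadline of 24 October 2009; 23 October 2009 is within that limit.
Step 2 — counting 18 days from 20 November 2009 (end of the 28-day comment period, which began when first notice of loss is given on 23 October 2009) gives a deadline of 8 December 2009; 12 December 2009 misses that deadline by 4 days.

Step 2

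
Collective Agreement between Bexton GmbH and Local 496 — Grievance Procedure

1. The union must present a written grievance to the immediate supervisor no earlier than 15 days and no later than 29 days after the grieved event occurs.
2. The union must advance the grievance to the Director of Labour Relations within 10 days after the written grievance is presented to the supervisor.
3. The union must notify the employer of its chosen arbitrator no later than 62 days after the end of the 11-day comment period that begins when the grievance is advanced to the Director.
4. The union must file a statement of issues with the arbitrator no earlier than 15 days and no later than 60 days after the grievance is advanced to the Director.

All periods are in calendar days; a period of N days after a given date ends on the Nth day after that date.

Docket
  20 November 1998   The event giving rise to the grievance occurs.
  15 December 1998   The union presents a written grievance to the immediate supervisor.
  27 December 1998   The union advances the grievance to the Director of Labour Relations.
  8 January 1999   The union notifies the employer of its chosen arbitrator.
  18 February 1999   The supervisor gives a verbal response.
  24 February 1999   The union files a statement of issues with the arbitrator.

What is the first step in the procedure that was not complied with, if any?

Step 1: the window is 15–29 days after 20 November 1998 (when the grieved event occurs), so 5 December 1998 through 19 December 1998; 15 December 1998 falls inside that range.
Step 2: 10 days after 15 December 1998 (when the written grievance is presented to the supervisor) is 25 December 1998; done 27 December 1998 — 2 days late.
The analysis stops there.

Step 2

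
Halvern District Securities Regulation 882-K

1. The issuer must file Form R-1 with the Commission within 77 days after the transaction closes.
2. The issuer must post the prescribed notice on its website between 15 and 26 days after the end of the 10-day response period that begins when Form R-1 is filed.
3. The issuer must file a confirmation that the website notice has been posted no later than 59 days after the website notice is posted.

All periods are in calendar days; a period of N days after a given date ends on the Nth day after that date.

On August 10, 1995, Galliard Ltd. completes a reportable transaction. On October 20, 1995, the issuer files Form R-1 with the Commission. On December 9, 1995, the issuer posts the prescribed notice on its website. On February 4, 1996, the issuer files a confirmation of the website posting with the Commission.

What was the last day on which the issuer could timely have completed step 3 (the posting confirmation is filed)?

February 6, 1996

Step 3 runs from December 9, 1995, when the website notice is posted. 59 days after December 9, 1995 is February 6, 1996.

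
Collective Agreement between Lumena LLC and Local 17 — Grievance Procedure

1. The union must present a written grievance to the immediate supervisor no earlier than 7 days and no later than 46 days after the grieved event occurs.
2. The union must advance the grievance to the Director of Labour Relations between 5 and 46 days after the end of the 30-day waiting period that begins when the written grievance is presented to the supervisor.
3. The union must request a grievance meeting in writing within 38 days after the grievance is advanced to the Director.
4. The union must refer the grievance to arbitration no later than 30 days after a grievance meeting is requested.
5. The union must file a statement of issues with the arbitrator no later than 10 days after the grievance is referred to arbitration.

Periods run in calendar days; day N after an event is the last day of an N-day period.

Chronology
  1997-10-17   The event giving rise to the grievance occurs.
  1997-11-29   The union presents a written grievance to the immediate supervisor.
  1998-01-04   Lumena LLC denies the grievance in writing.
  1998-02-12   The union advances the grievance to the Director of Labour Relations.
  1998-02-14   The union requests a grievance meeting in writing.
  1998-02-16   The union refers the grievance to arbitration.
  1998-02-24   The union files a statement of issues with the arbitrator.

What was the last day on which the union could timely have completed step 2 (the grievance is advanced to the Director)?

The written grievance is presented to the supervisor on 1997-11-29; the 30-day waiting period therefore ends 1997-12-29, and step 2 runs from that date. The window is 5–46 days after 1997-12-29; it closes on 1998-02-13.

1998-02-13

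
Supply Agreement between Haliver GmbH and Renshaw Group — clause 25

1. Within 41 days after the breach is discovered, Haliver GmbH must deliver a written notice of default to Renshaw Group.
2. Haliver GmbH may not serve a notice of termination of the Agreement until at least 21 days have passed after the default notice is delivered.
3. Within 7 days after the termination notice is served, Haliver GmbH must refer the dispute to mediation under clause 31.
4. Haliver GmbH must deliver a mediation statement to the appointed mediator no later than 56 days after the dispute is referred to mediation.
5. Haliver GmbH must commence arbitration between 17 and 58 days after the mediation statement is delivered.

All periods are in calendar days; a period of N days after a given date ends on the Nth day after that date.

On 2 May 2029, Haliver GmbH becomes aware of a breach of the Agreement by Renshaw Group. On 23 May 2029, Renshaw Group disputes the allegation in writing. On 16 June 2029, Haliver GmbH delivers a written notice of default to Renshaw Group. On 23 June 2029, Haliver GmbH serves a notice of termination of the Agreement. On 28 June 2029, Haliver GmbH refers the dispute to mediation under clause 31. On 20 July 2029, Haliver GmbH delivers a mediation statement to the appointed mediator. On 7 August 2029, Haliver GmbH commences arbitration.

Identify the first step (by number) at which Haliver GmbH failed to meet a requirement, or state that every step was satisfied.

Step 1 — counting 41 days from 2 May 2029 (when the breach is discovered) gives a deadline of 12 June 2029; done 16 June 2029 — 4 days late.
Later steps need not be reached.

Step 1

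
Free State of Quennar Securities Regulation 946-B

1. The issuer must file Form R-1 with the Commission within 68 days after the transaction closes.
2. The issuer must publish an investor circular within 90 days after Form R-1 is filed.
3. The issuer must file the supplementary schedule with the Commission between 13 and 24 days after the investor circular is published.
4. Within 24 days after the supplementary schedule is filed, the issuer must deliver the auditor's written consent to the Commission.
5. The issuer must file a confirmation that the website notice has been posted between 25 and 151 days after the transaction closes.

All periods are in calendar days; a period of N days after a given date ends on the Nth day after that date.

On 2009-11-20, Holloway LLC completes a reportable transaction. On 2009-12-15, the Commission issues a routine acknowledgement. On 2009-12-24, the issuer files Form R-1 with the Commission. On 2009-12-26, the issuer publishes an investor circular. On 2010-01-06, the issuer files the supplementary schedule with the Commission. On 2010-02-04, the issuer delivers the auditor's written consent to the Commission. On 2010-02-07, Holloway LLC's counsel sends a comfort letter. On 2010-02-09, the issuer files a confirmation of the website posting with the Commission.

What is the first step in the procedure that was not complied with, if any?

Step 3

Step 1: 68 days after 2009-11-20 (when the transaction closes) is 2010-01-27; done 2009-12-24 — timely.
Step 2: 90 days after 2009-12-24 (when Form R-1 is filed) is 2010-03-24; done 2009-12-26 — timely.
Step 3: the window is 13–24 days after 2009-12-26 (when the investor circular is published), so 2010-01-08 through 2010-01-19; 2010-01-06 is 2 days too early.
The analysis stops there.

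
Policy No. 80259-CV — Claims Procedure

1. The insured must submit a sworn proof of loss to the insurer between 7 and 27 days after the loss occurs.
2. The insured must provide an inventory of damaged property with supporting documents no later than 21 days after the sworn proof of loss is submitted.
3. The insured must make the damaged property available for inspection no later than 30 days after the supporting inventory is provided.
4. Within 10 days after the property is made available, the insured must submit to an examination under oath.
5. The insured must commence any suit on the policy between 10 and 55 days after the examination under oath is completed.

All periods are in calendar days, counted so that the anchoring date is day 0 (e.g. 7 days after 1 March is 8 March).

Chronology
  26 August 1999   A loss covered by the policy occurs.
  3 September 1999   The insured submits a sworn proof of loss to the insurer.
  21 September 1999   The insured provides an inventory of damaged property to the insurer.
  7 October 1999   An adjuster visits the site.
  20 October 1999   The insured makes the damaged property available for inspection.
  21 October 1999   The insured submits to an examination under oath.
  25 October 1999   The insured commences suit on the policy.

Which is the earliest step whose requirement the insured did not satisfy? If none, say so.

(1) the permitted window runs from 26 August 1999 + 7 = 2 September 1999 to 26 August 1999 + 27 = 22 September 1999; done 3 September 1999, which is between those dates.
(2) due by 3 September 1999 + 21 days = 24 September 1999; 21 September 1999 is within that limit.
(3) due by 21 September 1999 + 30 days = 21 October 1999; completed 20 October 1999, before the deadline.
(4) due by 20 October 1999 + 10 days = 30 October 1999; 21 October 1999 is within that limit.
(5) the permitted window runs from 21 October 1999 + 10 = 31 October 1999 to 21 October 1999 + 55 = 15 December 1999; 25 October 1999 is 6 days too early.
The analysis stops there.

Step 5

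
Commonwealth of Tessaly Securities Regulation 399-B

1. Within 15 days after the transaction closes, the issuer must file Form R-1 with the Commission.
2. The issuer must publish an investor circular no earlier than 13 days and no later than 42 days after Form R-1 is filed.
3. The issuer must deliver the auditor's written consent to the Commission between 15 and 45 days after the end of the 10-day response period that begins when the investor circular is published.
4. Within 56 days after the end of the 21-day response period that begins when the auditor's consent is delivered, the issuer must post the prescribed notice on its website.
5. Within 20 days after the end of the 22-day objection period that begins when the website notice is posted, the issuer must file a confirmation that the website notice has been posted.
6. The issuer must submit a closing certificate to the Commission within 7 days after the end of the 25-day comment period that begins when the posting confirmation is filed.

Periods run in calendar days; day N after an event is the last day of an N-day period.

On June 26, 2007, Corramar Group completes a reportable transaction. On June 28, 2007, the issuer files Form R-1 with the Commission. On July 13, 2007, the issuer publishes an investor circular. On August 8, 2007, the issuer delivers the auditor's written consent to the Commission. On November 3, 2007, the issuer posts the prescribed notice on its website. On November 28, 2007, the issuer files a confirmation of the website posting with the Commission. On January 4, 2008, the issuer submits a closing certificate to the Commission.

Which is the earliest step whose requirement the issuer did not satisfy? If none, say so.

Step 4

Step 1 — counting 15 days from June 26, 2007 (when the transaction closes) gives a deadline of July 11, 2007; June 28, 2007 is within that limit.
Step 2 — 13 and 42 days from June 28, 2007 (when Form R-1 is filed) are July 11, 2007 and August 9, 2007 respectively; done July 13, 2007, which is between those dates.
Step 3 — 15 and 45 days from July 23, 2007 (end of the 10-day response period, which began when the investor circular is published on July 13, 2007) are August 7, 2007 and September 6, 2007 respectively; August 8, 2007 falls inside that range.
Step 4 — counting 56 days from August 29, 2007 (end of the 21-day response period, which began when the auditor's consent is delivered on August 8, 2007) gives a deadline of October 24, 2007; November 3, 2007 misses that deadline by 10 days.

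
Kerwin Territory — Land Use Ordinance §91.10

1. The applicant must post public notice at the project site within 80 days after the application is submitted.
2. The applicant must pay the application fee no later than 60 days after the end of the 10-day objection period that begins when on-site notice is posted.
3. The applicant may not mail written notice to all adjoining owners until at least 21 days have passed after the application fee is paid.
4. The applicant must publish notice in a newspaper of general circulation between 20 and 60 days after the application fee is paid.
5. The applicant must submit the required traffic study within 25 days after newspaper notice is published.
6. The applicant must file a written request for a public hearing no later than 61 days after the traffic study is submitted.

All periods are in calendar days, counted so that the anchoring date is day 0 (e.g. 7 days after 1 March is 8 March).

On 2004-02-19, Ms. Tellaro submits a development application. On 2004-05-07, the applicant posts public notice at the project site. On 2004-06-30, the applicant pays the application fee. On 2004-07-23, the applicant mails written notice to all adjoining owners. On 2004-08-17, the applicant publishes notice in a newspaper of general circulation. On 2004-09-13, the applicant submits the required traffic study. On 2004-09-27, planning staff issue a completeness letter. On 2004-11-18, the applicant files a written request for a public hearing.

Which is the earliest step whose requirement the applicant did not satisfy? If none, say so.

Step 5

(1) due by 2004-02-19 + 80 days = 2004-05-09; 2004-05-07 is within that limit.
(2) due by 2004-05-17 + 60 days = 2004-07-16; completed 2004-06-30, before the deadline.
(3) permitted from 2004-06-30 + 21 days = 2004-07-21 onward; 2004-07-23 is on or after that date.
(4) the permitted window runs from 2004-06-30 + 20 = 2004-07-20 to 2004-06-30 + 60 = 2004-08-29; done 2004-08-17, which is between those dates.
(5) due by 2004-08-17 + 25 days = 2004-09-11; 2004-09-13 misses that deadline by 2 days.
The procedure was therefore not followed at step 5.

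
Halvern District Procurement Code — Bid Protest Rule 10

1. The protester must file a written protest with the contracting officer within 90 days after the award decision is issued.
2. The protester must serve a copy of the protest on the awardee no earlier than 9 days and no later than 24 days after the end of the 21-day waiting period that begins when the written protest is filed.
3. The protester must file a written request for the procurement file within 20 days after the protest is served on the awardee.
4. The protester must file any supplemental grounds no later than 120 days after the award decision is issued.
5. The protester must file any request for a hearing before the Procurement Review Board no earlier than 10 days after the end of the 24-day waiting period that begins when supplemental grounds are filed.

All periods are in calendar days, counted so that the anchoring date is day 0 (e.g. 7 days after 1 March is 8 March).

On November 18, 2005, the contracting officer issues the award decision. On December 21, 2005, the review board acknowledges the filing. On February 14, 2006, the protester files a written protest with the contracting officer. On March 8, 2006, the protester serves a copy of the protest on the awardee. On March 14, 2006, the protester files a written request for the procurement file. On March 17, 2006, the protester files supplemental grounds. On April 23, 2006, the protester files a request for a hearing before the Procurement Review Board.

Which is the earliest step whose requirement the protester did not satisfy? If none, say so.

Step 2

Step 1: 90 days after November 18, 2005 (when the award decision is issued) is February 16, 2006; completed February 14, 2006, before the deadline.
Step 2: the window is 9–24 days after March 7, 2006 (end of the 21-day waiting period, which began when the written protest is filed on February 14, 2006), so March 16, 2006 through March 31, 2006; done March 8, 2006 — 8 days before the window opened.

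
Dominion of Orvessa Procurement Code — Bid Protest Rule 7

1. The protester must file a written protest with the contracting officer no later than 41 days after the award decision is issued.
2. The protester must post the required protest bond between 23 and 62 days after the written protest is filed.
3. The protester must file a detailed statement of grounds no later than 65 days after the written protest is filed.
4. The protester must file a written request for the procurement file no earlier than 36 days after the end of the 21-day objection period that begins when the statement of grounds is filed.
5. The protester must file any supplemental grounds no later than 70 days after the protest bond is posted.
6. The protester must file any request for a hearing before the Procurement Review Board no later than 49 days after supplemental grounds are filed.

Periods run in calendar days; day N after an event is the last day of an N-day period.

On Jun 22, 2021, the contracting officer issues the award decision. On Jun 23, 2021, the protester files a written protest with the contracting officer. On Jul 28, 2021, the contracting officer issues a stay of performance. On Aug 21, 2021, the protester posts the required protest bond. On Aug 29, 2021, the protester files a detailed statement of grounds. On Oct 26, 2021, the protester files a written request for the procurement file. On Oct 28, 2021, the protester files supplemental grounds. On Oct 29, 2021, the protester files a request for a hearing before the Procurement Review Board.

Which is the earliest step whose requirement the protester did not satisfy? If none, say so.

Step 3

Step 1 — counting 41 days from Jun 22, 2021 (when the award decision is issued) gives a deadline of Aug 2, 2021; done Jun 23, 2021 — timely.
Step 2 — 23 and 62 days from Jun 23, 2021 (when the written protest is filed) are Jul 16, 2021 and Aug 24, 2021 respectively; done Aug 21, 2021, which is between those dates.
Step 3 — counting 65 days from Jun 23, 2021 (when the written protest is filed) gives a deadline of Aug 27, 2021; done Aug 29, 2021 — 2 days late.
The procedure was therefore not followed at step 3.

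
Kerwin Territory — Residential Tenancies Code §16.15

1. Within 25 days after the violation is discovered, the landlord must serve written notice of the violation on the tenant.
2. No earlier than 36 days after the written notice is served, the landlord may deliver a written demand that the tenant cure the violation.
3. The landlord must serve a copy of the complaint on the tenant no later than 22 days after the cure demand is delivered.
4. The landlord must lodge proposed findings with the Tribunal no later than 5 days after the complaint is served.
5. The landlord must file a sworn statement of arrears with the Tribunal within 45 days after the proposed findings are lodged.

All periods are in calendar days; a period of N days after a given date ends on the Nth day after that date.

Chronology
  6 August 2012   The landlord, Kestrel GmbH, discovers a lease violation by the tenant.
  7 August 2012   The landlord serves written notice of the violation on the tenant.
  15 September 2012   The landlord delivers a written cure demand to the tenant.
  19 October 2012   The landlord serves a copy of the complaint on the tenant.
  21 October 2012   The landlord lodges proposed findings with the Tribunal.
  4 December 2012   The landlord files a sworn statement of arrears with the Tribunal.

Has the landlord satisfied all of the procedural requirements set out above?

Step 1 — counting 25 days from 6 August 2012 (when the violation is discovered) gives a deadline of 31 August 2012; completed 7 August 2012, before the deadline.
Step 2 — must wait 36 days from 7 August 2012 (when the written notice is served), so not before 12 September 2012; done 15 September 2012, after the minimum wait.
Step 3 — counting 22 days from 15 September 2012 (when the cure demand is delivered) gives a deadline of 7 October 2012; 19 October 2012 misses that deadline by 12 days.
That is the first point of non-compliance.

No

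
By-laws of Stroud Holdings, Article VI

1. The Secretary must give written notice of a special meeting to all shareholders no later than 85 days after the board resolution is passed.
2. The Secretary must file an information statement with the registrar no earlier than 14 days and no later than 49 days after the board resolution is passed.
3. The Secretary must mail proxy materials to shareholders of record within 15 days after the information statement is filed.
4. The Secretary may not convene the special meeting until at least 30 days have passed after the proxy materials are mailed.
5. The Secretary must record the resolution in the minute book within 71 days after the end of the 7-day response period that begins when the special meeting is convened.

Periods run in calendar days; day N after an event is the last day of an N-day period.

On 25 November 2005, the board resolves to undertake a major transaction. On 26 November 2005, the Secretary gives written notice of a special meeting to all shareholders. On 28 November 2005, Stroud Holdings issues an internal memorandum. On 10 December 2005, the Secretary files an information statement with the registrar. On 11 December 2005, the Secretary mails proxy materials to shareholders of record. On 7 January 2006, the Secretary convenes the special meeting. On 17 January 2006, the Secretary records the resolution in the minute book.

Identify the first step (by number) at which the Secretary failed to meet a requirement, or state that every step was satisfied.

Step 4

Step 1 — counting 85 days from 25 November 2005 (when the board resolution is passed) gives a deadline of 18 February 2006; done 26 November 2005 — timely.
Step 2 — 14 and 49 days from 25 November 2005 (when the board resolution is passed) are 9 December 2005 and 13 January 2006 respectively; done 10 December 2005 — within the window.
Step 3 — counting 15 days from 10 December 2005 (when the information statement is filed) gives a deadline of 25 December 2005; done 11 December 2005 — timely.
Step 4 — must wait 30 days from 11 December 2005 (when the proxy materials are mailed), so not before 10 January 2006; acted on 7 January 2006, 3 days prematurely.
The analysis stops there.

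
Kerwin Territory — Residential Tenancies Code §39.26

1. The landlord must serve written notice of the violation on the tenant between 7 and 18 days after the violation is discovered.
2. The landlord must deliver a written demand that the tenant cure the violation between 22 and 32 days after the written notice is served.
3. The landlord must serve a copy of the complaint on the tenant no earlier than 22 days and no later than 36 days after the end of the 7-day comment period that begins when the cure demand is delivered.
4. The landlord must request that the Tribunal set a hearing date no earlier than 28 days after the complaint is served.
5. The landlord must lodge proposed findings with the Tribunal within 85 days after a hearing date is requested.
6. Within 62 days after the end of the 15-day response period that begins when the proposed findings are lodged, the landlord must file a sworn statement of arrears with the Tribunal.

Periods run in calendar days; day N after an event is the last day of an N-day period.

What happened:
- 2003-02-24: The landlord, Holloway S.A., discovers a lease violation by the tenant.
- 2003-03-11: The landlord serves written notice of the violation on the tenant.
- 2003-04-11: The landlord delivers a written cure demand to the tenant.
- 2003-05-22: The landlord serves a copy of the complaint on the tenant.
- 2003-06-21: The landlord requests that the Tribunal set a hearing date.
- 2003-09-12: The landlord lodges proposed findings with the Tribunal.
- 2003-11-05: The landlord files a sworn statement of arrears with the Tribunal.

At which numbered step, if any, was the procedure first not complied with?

None — every step was satisfied

Step 1: the window is 7–18 days after 2003-02-24 (when the violation is discovered), so 2003-03-03 through 2003-03-14; done 2003-03-11, which is between those dates.
Step 2: the window is 22–32 days after 2003-03-11 (when the written notice is served), so 2003-04-02 through 2003-04-12; done 2003-04-11, which is between those dates.
Step 3: the window is 22–36 days after 2003-04-18 (end of the 7-day comment period, which began when the cure demand is delivered on 2003-04-11), so 2003-05-10 through 2003-05-24; done 2003-05-22, which is between those dates.
Step 4: the earliest permitted date is 28 days after 2003-05-22 (when the complaint is served), i.e. 2003-06-19; done 2003-06-21 — permitted.
Step 5: 85 days after 2003-06-21 (when a hearing date is requested) is 2003-09-14; 2003-09-12 is within that limit.
Step 6: 62 days after 2003-09-27 (end of the 15-day response period, which began when the proposed findings are lodged on 2003-09-12) is 2003-11-28; done 2003-11-05 — timely.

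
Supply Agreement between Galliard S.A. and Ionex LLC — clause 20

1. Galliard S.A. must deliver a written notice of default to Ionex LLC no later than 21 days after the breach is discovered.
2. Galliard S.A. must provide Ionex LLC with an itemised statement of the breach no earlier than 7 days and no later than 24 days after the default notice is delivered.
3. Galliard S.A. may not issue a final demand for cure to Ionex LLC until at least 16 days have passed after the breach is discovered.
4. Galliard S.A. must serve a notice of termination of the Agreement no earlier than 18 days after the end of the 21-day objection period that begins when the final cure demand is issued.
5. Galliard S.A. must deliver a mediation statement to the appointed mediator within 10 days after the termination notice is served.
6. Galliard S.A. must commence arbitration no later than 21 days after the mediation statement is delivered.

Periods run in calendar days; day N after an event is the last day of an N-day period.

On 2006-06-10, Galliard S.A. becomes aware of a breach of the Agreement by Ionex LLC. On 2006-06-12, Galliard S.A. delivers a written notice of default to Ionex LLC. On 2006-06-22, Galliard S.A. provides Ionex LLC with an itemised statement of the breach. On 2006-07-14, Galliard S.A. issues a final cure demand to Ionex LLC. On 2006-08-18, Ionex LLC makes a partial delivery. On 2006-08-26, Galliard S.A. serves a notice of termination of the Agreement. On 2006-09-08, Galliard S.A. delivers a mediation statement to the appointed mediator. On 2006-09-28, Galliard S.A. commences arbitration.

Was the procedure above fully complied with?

Step 1: 21 days after 2006-06-10 (when the breach is discovered) is 2006-07-01; completed 2006-06-12, before the deadline.
Step 2: the window is 7–24 days after 2006-06-12 (when the default notice is delivered), so 2006-06-19 through 2006-07-06; done 2006-06-22, which is between those dates.
Step 3: the earliest permitted date is 16 days after 2006-06-10 (when the breach is discovered), i.e. 2006-06-26; done 2006-07-14 — permitted.
Step 4: the earliest permitted date is 18 days after 2006-08-04 (end of the 21-day objection period, which began when the final cure demand is issued on 2006-07-14), i.e. 2006-08-22; 2006-08-26 is on or after that date.
Step 5: 10 days after 2006-08-26 (when the termination notice is served) is 2006-09-05; 2006-09-08 misses that deadline by 3 days.

No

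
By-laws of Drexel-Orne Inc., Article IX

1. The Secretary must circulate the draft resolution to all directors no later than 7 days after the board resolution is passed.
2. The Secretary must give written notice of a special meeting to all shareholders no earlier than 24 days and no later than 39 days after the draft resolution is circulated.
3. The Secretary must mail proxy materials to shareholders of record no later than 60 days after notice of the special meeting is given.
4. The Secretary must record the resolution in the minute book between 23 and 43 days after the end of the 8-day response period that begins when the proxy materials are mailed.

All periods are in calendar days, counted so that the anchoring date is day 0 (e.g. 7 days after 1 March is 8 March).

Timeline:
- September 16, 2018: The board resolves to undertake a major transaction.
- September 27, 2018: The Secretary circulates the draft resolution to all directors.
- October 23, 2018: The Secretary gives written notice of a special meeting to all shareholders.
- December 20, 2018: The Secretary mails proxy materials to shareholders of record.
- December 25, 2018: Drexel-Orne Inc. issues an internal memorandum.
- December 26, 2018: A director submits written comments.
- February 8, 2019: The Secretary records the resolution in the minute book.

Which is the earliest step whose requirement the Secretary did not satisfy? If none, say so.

(1) due by September 16, 2018 + 7 days = September 23, 2018; done September 27, 2018 — 4 days late.

Step 1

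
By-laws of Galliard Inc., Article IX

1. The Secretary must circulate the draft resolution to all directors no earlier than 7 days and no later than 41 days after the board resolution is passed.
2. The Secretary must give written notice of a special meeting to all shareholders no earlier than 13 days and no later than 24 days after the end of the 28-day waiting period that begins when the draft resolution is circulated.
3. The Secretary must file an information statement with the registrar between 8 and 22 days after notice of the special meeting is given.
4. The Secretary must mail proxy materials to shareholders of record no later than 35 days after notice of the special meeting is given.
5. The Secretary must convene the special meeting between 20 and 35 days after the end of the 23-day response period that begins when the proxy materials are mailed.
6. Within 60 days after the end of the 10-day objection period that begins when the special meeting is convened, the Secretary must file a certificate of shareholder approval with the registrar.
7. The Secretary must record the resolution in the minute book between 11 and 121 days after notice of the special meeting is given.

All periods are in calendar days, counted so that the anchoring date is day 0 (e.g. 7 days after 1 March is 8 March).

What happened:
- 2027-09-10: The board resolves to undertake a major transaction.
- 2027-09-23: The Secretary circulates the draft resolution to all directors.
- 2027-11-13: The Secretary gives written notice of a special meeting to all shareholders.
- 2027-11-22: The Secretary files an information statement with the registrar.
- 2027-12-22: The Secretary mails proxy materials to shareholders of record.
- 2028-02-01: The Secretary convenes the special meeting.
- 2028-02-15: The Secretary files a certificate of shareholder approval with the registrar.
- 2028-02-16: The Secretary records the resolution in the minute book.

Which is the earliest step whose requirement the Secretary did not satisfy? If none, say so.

(1) the permitted window runs from 2027-09-10 + 7 = 2027-09-17 to 2027-09-10 + 41 = 2027-10-21; 2027-09-23 falls inside that range.
(2) the permitted window runs from 2027-10-21 + 13 = 2027-11-03 to 2027-10-21 + 24 = 2027-11-14; 2027-11-13 falls inside that range.
(3) the permitted window runs from 2027-11-13 + 8 = 2027-11-21 to 2027-11-13 + 22 = 2027-12-05; 2027-11-22 falls inside that range.
(4) due by 2027-11-13 + 35 days = 2027-12-18; 2027-12-22 misses that deadline by 4 days.

Step 4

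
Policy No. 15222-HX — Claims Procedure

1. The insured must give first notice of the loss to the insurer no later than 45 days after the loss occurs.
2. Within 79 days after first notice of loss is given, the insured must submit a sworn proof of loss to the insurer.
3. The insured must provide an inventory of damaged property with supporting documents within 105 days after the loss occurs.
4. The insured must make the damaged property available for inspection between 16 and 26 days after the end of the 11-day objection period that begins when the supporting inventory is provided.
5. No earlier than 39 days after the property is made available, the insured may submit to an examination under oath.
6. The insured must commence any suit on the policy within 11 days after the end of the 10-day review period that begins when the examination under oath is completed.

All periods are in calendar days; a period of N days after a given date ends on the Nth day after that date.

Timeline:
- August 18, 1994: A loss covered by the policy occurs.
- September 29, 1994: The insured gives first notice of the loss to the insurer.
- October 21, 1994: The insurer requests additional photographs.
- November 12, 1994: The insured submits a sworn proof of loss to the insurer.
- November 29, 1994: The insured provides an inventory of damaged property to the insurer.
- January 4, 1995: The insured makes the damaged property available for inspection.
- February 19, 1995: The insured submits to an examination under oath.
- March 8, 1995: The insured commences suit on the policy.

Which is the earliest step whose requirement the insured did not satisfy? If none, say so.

Step 1 — counting 45 days from August 18, 1994 (when the loss occurs) gives a deadline of October 2, 1994; done September 29, 1994 — timely.
Step 2 — counting 79 days from September 29, 1994 (when first notice of loss is given) gives a deadline of December 17, 1994; done November 12, 1994 — timely.
Step 3 — counting 105 days from August 18, 1994 (when the loss occurs) gives a deadline of December 1, 1994; November 29, 1994 is within that limit.
Step 4 — 16 and 26 days from December 10, 1994 (end of the 11-day objection period, which began when the supporting inventory is provided on November 29, 1994) are December 26, 1994 and January 5, 1995 respectively; done January 4, 1995, which is between those dates.
Step 5 — must wait 39 days from January 4, 1995 (when the property is made available), so not before February 12, 1995; February 19, 1995 is on or after that date.
Step 6 — counting 11 days from March 1, 1995 (end of the 10-day review period, which began when the examination under oath is completed on February 19, 1995) gives a deadline of March 12, 1995; done March 8, 1995 — timely.

None — every step was satisfied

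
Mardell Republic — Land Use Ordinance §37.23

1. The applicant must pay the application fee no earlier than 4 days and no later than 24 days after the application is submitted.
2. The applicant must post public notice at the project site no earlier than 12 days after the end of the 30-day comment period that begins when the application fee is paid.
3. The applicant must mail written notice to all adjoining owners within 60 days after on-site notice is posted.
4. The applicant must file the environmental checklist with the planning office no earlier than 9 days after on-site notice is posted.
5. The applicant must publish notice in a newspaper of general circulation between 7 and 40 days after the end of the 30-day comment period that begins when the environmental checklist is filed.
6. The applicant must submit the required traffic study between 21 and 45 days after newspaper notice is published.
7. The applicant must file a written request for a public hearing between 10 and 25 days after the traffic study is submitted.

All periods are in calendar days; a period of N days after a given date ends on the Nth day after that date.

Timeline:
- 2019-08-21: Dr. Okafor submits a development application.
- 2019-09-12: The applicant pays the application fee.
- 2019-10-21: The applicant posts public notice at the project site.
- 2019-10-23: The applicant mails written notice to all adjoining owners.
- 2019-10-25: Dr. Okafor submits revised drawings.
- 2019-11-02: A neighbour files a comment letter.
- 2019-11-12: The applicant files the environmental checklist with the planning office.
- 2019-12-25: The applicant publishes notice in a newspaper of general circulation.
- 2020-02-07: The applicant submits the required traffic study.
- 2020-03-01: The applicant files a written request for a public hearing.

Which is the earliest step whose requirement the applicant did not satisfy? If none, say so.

Step 2

Step 1 — 4 and 24 days from 2019-08-21 (when the application is submitted) are 2019-08-25 and 2019-09-14 respectively; done 2019-09-12, which is between those dates.
Step 2 — must wait 12 days from 2019-10-12 (end of the 30-day comment period, which began when the application fee is paid on 2019-09-12), so not before 2019-10-24; done 2019-10-21 — 3 days too early.
The procedure was therefore not followed at step 2.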